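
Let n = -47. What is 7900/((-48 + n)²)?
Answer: 316/361 ≈ 0.87535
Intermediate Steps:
7900/((-48 + n)²) = 7900/((-48 - 47)²) = 7900/((-95)²) = 7900/9025 = 7900*(1/9025) = 316/361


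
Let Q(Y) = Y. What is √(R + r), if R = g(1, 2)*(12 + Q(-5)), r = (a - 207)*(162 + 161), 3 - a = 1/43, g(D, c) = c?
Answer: I*√121822311/43 ≈ 256.68*I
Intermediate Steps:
a = 128/43 (a = 3 - 1/43 = 128/43 ≈ 2.9767)
r = -2833679/43 (r = (128/43 - 207)*(162 + 161) = -8773/43*323 = -2833679/43 ≈ -65900.)
R = 14 (R = 2*(12 - 5) = 2*7 = 14)
√(R + r) = √(14 - 2833679/43) = √(-2833077/43) = I*√121822311/43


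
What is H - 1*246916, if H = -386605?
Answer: -633521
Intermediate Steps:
H - 1*246916 = -386605 - 1*246916 = -386605 - 246916 = -633521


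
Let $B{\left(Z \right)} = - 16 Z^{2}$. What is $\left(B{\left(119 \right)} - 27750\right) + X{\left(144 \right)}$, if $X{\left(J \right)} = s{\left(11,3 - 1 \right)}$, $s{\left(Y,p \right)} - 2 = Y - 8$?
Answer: $-254321$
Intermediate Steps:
$s{\left(Y,p \right)} = -6 + Y$ ($s{\left(Y,p \right)} = 2 + \left(Y - 8\right) = 2 + \left(-8 + Y\right) = -6 + Y$)
$X{\left(J \right)} = 5$ ($X{\left(J \right)} = -6 + 11 = 5$)
$\left(B{\left(119 \right)} - 27750\right) + X{\left(144 \right)} = \left(- 16 \cdot 119^{2} - 27750\right) + 5 = \left(\left(-16\right) 14161 - 27750\right) + 5 = \left(-226576 - 27750\right) + 5 = -254326 + 5 = -254321$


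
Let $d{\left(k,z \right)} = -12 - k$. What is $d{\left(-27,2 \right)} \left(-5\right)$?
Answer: $-75$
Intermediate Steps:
$d{\left(-27,2 \right)} \left(-5\right) = \left(-12 - -27\right) \left(-5\right) = \left(-12 + 27\right) \left(-5\right) = 15 \left(-5\right) = -75$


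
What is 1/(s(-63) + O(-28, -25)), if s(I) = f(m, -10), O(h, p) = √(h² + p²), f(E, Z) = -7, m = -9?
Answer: 7/1360 + √1409/1360 ≈ 0.032748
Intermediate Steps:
s(I) = -7
1/(s(-63) + O(-28, -25)) = 1/(-7 + √((-28)² + (-25)²)) = 1/(-7 + √(784 + 625)) = 1/(-7 + √1409)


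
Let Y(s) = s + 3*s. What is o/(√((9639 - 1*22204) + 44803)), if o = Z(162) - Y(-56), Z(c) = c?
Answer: 193*√398/1791 ≈ 2.1498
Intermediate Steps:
Y(s) = 4*s
o = 386 (o = 162 - 4*(-56) = 162 - 1*(-224) = 162 + 224 = 386)
o/(√((9639 - 1*22204) + 44803)) = 386/(√((9639 - 1*22204) + 44803)) = 386/(√((9639 - 22204) + 44803)) = 386/(√(-12565 + 44803)) = 386/(√32238) = 386/((9*√398)) = 386*(√398/3582) = 193*√398/1791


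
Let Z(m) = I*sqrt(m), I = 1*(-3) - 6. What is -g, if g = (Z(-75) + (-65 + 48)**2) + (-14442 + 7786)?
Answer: 6367 + 45*I*sqrt(3) ≈ 6367.0 + 77.942*I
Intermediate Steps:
I = -9 (I = -3 - 6 = -9)
Z(m) = -9*sqrt(m)
g = -6367 - 45*I*sqrt(3) (g = (-45*I*sqrt(3) + (-65 + 48)**2) + (-14442 + 7786) = (-45*I*sqrt(3) + (-17)**2) - 6656 = (-45*I*sqrt(3) + 289) - 6656 = (289 - 45*I*sqrt(3)) - 6656 = -6367 - 45*I*sqrt(3) ≈ -6367.0 - 77.942*I)
-g = -(-6367 - 45*I*sqrt(3)) = 6367 + 45*I*sqrt(3)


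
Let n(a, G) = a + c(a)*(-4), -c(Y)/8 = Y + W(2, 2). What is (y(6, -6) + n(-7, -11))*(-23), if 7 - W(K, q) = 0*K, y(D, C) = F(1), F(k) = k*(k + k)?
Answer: 115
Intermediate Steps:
F(k) = 2*k² (F(k) = k*(2*k) = 2*k²)
y(D, C) = 2 (y(D, C) = 2*1² = 2*1 = 2)
W(K, q) = 7 (W(K, q) = 7 - 0*K = 7 - 1*0 = 7 + 0 = 7)
c(Y) = -56 - 8*Y (c(Y) = -8*(Y + 7) = -8*(7 + Y) = -56 - 8*Y)
n(a, G) = 224 + 33*a (n(a, G) = a + (-56 - 8*a)*(-4) = a + (224 + 32*a) = 224 + 33*a)
(y(6, -6) + n(-7, -11))*(-23) = (2 + (224 + 33*(-7)))*(-23) = (2 + (224 - 231))*(-23) = (2 - 7)*(-23) = -5*(-23) = 115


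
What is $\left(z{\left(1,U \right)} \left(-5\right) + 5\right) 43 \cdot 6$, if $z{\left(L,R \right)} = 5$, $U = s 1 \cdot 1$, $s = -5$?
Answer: $-5160$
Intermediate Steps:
$U = -5$ ($U = \left(-5\right) 1 \cdot 1 = \left(-5\right) 1 = -5$)
$\left(z{\left(1,U \right)} \left(-5\right) + 5\right) 43 \cdot 6 = \left(5 \left(-5\right) + 5\right) 43 \cdot 6 = \left(-25 + 5\right) 43 \cdot 6 = \left(-20\right) 43 \cdot 6 = \left(-860\right) 6 = -5160$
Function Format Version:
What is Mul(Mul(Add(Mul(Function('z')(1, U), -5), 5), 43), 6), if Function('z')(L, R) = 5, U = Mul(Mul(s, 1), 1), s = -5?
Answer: -5160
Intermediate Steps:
U = -5 (U = Mul(Mul(-5, 1), 1) = Mul(-5, 1) = -5)
Mul(Mul(Add(Mul(Function('z')(1, U), -5), 5), 43), 6) = Mul(Mul(Add(Mul(5, -5), 5), 43), 6) = Mul(Mul(Add(-25, 5), 43), 6) = Mul(Mul(-20, 43), 6) = Mul(-860, 6) = -5160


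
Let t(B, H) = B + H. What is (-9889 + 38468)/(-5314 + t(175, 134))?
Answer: -28579/5005 ≈ -5.7101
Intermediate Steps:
(-9889 + 38468)/(-5314 + t(175, 134)) = (-9889 + 38468)/(-5314 + (175 + 134)) = 28579/(-5314 + 309) = 28579/(-5005) = 28579*(-1/5005) = -28579/5005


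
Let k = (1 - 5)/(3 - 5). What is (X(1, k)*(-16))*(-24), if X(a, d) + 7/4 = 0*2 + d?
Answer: 96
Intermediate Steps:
k = 2 (k = -4/(-2) = -4*(-½) = 2)
X(a, d) = -7/4 + d (X(a, d) = -7/4 + (0*2 + d) = -7/4 + (0 + d) = -7/4 + d)
(X(1, k)*(-16))*(-24) = ((-7/4 + 2)*(-16))*(-24) = ((¼)*(-16))*(-24) = -4*(-24) = 96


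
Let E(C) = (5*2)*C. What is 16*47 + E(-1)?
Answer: 742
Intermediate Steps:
E(C) = 10*C
16*47 + E(-1) = 16*47 + 10*(-1) = 752 - 10 = 742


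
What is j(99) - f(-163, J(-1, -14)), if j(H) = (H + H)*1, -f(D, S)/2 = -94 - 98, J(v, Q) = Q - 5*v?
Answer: -186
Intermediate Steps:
f(D, S) = 384 (f(D, S) = -2*(-94 - 98) = -2*(-192) = 384)
j(H) = 2*H (j(H) = (2*H)*1 = 2*H)
j(99) - f(-163, J(-1, -14)) = 2*99 - 1*384 = 198 - 384 = -186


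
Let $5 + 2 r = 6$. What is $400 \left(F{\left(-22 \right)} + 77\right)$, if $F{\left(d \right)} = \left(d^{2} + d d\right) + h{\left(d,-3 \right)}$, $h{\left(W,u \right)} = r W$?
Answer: $413600$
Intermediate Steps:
$r = \frac{1}{2}$ ($r = - \frac{5}{2} + \frac{1}{2} \cdot 6 = - \frac{5}{2} + 3 = \frac{1}{2} \approx 0.5$)
$h{\left(W,u \right)} = \frac{W}{2}$
$F{\left(d \right)} = \frac{d}{2} + 2 d^{2}$ ($F{\left(d \right)} = \left(d^{2} + d d\right) + \frac{d}{2} = \left(d^{2} + d^{2}\right) + \frac{d}{2} = 2 d^{2} + \frac{d}{2} = \frac{d}{2} + 2 d^{2}$)
$400 \left(F{\left(-22 \right)} + 77\right) = 400 \left(\frac{1}{2} \left(-22\right) \left(1 + 4 \left(-22\right)\right) + 77\right) = 400 \left(\frac{1}{2} \left(-22\right) \left(1 - 88\right) + 77\right) = 400 \left(\frac{1}{2} \left(-22\right) \left(-87\right) + 77\right) = 400 \left(957 + 77\right) = 400 \cdot 1034 = 413600$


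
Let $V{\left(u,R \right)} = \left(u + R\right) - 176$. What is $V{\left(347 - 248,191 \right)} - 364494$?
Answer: $-364380$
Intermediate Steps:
$V{\left(u,R \right)} = -176 + R + u$ ($V{\left(u,R \right)} = \left(R + u\right) - 176 = -176 + R + u$)
$V{\left(347 - 248,191 \right)} - 364494 = \left(-176 + 191 + \left(347 - 248\right)\right) - 364494 = \left(-176 + 191 + 99\right) - 364494 = 114 - 364494 = -364380$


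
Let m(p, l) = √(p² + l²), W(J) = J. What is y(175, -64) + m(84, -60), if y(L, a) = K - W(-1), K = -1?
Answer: 12*√74 ≈ 103.23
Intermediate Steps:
m(p, l) = √(l² + p²)
y(L, a) = 0 (y(L, a) = -1 - 1*(-1) = -1 + 1 = 0)
y(175, -64) + m(84, -60) = 0 + √((-60)² + 84²) = 0 + √(3600 + 7056) = 0 + √10656 = 0 + 12*√74 = 12*√74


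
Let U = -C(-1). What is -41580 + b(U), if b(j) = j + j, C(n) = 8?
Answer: -41596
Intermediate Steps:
U = -8 (U = -1*8 = -8)
b(j) = 2*j
-41580 + b(U) = -41580 + 2*(-8) = -41580 - 16 = -41596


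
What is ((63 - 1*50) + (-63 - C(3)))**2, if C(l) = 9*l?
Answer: 5929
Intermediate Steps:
((63 - 1*50) + (-63 - C(3)))**2 = ((63 - 1*50) + (-63 - 9*3))**2 = ((63 - 50) + (-63 - 1*27))**2 = (13 + (-63 - 27))**2 = (13 - 90)**2 = (-77)**2 = 5929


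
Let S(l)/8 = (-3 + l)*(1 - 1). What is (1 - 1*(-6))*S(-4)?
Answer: 0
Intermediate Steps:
S(l) = 0 (S(l) = 8*((-3 + l)*(1 - 1)) = 8*((-3 + l)*0) = 8*0 = 0)
(1 - 1*(-6))*S(-4) = (1 - 1*(-6))*0 = (1 + 6)*0 = 7*0 = 0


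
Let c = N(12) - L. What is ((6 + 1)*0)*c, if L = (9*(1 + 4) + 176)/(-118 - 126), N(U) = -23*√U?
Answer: 0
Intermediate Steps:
L = -221/244 (L = (9*5 + 176)/(-244) = (45 + 176)*(-1/244) = 221*(-1/244) = -221/244 ≈ -0.90574)
c = 221/244 - 46*√3 (c = -46*√3 - 1*(-221/244) = -46*√3 + 221/244 = 221/244 - 46*√3 ≈ -78.769)
((6 + 1)*0)*c = ((6 + 1)*0)*(221/244 - 46*√3) = (7*0)*(221/244 - 46*√3) = 0*(221/244 - 46*√3) = 0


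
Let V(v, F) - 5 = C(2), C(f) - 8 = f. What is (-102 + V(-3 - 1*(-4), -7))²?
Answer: 7569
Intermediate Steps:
C(f) = 8 + f
V(v, F) = 15 (V(v, F) = 5 + (8 + 2) = 5 + 10 = 15)
(-102 + V(-3 - 1*(-4), -7))² = (-102 + 15)² = (-87)² = 7569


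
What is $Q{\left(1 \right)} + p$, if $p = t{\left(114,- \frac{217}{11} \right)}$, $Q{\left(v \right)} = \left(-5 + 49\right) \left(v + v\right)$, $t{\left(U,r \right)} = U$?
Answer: $202$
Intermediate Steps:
$Q{\left(v \right)} = 88 v$ ($Q{\left(v \right)} = 44 \cdot 2 v = 88 v$)
$p = 114$
$Q{\left(1 \right)} + p = 88 \cdot 1 + 114 = 88 + 114 = 202$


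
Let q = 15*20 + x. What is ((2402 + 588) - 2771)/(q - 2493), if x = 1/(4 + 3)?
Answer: -1533/15350 ≈ -0.099870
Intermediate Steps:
x = ⅐ (x = 1/7 = ⅐ ≈ 0.14286)
q = 2101/7 (q = 15*20 + ⅐ = 300 + ⅐ = 2101/7 ≈ 300.14)
((2402 + 588) - 2771)/(q - 2493) = ((2402 + 588) - 2771)/(2101/7 - 2493) = (2990 - 2771)/(-15350/7) = 219*(-7/15350) = -1533/15350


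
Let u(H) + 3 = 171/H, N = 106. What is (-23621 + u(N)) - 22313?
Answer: -4869151/106 ≈ -45935.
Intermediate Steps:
u(H) = -3 + 171/H
(-23621 + u(N)) - 22313 = (-23621 + (-3 + 171/106)) - 22313 = (-23621 - 147/106) - 22313 = -2503973/106 - 22313 = -4869151/106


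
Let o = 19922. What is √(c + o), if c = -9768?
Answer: √10154 ≈ 100.77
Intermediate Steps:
√(c + o) = √(-9768 + 19922) = √10154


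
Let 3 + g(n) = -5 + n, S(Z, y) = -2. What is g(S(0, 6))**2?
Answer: 100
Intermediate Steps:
g(n) = -8 + n (g(n) = -3 + (-5 + n) = -8 + n)
g(S(0, 6))**2 = (-8 - 2)**2 = (-10)**2 = 100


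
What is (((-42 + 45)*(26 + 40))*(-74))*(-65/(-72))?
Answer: -26455/2 ≈ -13228.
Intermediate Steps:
(((-42 + 45)*(26 + 40))*(-74))*(-65/(-72)) = ((3*66)*(-74))*(-65*(-1/72)) = (198*(-74))*(65/72) = -14652*65/72 = -26455/2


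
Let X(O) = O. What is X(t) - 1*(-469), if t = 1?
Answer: 470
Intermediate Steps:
X(t) - 1*(-469) = 1 - 1*(-469) = 1 + 469 = 470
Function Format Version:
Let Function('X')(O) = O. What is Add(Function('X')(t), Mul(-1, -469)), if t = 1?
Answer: 470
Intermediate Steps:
Add(Function('X')(t), Mul(-1, -469)) = Add(1, Mul(-1, -469)) = Add(1, 469) = 470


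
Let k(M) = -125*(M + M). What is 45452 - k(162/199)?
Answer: 9085448/199 ≈ 45656.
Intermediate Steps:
k(M) = -250*M
45452 - k(162/199) = 45452 - (-250)*162/199 = 45452 - 1*(-40500/199) = 45452 + 40500/199 = 9085448/199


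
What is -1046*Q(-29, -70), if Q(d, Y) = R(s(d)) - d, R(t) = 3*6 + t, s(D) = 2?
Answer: -51254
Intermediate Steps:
R(t) = 18 + t
Q(d, Y) = 20 - d (Q(d, Y) = (18 + 2) - d = 20 - d)
-1046*Q(-29, -70) = -1046*(20 - 1*(-29)) = -1046*(20 + 29) = -1046*49 = -51254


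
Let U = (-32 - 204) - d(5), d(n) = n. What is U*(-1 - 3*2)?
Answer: 1687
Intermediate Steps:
U = -241 (U = (-32 - 204) - 1*5 = -236 - 5 = -241)
U*(-1 - 3*2) = -241*(-1 - 3*2) = -241*(-1 - 6) = -241*(-7) = 1687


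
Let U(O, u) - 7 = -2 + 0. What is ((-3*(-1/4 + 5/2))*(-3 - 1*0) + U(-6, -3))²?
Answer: 10201/16 ≈ 637.56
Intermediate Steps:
U(O, u) = 5 (U(O, u) = 7 + (-2 + 0) = 7 - 2 = 5)
((-3*(-1/4 + 5/2))*(-3 - 1*0) + U(-6, -3))² = ((-3*(-1/4 + 5/2))*(-3 - 1*0) + 5)² = ((-3*(-1*¼ + 5*(½)))*(-3 + 0) + 5)² = (-3*(-¼ + 5/2)*(-3) + 5)² = (-3*9/4*(-3) + 5)² = (-27/4*(-3) + 5)² = (81/4 + 5)² = (101/4)² = 10201/16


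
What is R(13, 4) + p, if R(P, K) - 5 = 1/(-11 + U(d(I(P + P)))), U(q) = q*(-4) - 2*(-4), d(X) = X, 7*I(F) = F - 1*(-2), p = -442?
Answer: -8304/19 ≈ -437.05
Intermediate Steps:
I(F) = 2/7 + F/7 (I(F) = (F - 1*(-2))/7 = (F + 2)/7 = (2 + F)/7 = 2/7 + F/7)
U(q) = 8 - 4*q (U(q) = -4*q + 8 = 8 - 4*q)
R(P, K) = 5 + 1/(-29/7 - 8*P/7) (R(P, K) = 5 + 1/(-11 + (8 - 4*(2/7 + (P + P)/7))) = 5 + 1/(-11 + (8 - 4*(2/7 + (2*P)/7))) = 5 + 1/(-11 + (8 - 4*(2/7 + 2*P/7))) = 5 + 1/(-11 + (8 + (-8/7 - 8*P/7))) = 5 + 1/(-11 + (48/7 - 8*P/7)) = 5 + 1/(-29/7 - 8*P/7))
R(13, 4) + p = 2*(69 + 20*13)/(29 + 8*13) - 442 = 2*(69 + 260)/(29 + 104) - 442 = 2*329/133 - 442 = 2*(1/133)*329 - 442 = 94/19 - 442 = -8304/19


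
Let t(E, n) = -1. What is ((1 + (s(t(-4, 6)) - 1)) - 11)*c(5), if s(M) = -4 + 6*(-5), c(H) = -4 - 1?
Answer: 225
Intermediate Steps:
c(H) = -5
s(M) = -34 (s(M) = -4 - 30 = -34)
((1 + (s(t(-4, 6)) - 1)) - 11)*c(5) = ((1 + (-34 - 1)) - 11)*(-5) = ((1 - 35) - 11)*(-5) = (-34 - 11)*(-5) = -45*(-5) = 225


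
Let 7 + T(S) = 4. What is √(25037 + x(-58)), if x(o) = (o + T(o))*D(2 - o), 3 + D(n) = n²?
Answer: 2*I*√48595 ≈ 440.89*I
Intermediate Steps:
T(S) = -3 (T(S) = -7 + 4 = -3)
D(n) = -3 + n²
x(o) = (-3 + o)*(-3 + (2 - o)²) (x(o) = (o - 3)*(-3 + (2 - o)²) = (-3 + o)*(-3 + (2 - o)²))
√(25037 + x(-58)) = √(25037 + (-3 - 58)*(-3 + (-2 - 58)²)) = √(25037 - 61*(-3 + (-60)²)) = √(25037 - 61*(-3 + 3600)) = √(25037 - 61*3597) = √(25037 - 219417) = √(-194380) = 2*I*√48595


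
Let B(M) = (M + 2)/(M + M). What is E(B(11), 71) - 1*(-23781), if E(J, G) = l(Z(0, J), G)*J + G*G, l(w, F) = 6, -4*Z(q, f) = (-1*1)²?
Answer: 317081/11 ≈ 28826.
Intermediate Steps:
Z(q, f) = -¼ (Z(q, f) = -(-1*1)²/4 = -¼*(-1)² = -¼*1 = -¼)
B(M) = (2 + M)/(2*M) (B(M) = (2 + M)/((2*M)) = (2 + M)*(1/(2*M)) = (2 + M)/(2*M))
E(J, G) = G² + 6*J (E(J, G) = 6*J + G*G = 6*J + G² = G² + 6*J)
E(B(11), 71) - 1*(-23781) = (71² + 6*((½)*(2 + 11)/11)) - 1*(-23781) = (5041 + 6*((½)*(1/11)*13)) + 23781 = (5041 + 6*(13/22)) + 23781 = (5041 + 39/11) + 23781 = 55490/11 + 23781 = 317081/11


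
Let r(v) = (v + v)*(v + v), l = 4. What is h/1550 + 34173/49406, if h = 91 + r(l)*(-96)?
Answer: -61521592/19144825 ≈ -3.2135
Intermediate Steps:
r(v) = 4*v² (r(v) = (2*v)*(2*v) = 4*v²)
h = -6053 (h = 91 + (4*4²)*(-96) = 91 + (4*16)*(-96) = 91 + 64*(-96) = 91 - 6144 = -6053)
h/1550 + 34173/49406 = -6053/1550 + 34173/49406 = -61521592/19144825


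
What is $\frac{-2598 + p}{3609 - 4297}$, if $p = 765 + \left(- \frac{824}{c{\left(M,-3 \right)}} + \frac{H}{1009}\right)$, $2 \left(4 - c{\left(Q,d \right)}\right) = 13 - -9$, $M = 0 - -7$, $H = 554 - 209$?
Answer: $\frac{1514081}{607418} \approx 2.4926$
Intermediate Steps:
$H = 345$
$M = 7$ ($M = 0 + 7 = 7$)
$c{\left(Q,d \right)} = -7$ ($c{\left(Q,d \right)} = 4 - \frac{13 - -9}{2} = 4 - \frac{13 + 9}{2} = 4 - 11 = -7$)
$p = \frac{6237026}{7063}$ ($p = 765 + \left(- \frac{824}{-7} + \frac{345}{1009}\right) = 765 + \left(\left(-824\right) \left(- \frac{1}{7}\right) + 345 \cdot \frac{1}{1009}\right) = 765 + \left(\frac{824}{7} + \frac{345}{1009}\right) = 765 + \frac{833831}{7063} = \frac{6237026}{7063} \approx 883.06$)
$\frac{-2598 + p}{3609 - 4297} = \frac{-2598 + \frac{6237026}{7063}}{3609 - 4297} = - \frac{12112648}{7063 \left(-688\right)} = \left(- \frac{12112648}{7063}\right) \left(- \frac{1}{688}\right) = \frac{1514081}{607418}$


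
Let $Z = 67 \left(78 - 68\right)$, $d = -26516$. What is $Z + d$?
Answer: $-25846$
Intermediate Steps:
$Z = 670$ ($Z = 67 \cdot 10 = 670$)
$Z + d = 670 - 26516 = -25846$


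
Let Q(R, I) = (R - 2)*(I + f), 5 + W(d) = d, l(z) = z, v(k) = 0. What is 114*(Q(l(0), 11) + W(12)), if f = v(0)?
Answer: -1710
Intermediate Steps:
f = 0
W(d) = -5 + d
Q(R, I) = I*(-2 + R) (Q(R, I) = (R - 2)*(I + 0) = (-2 + R)*I = I*(-2 + R))
114*(Q(l(0), 11) + W(12)) = 114*(11*(-2 + 0) + (-5 + 12)) = 114*(11*(-2) + 7) = 114*(-22 + 7) = 114*(-15) = -1710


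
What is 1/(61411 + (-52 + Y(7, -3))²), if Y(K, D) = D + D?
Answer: 1/64775 ≈ 1.5438e-5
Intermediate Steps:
Y(K, D) = 2*D
1/(61411 + (-52 + Y(7, -3))²) = 1/(61411 + (-52 + 2*(-3))²) = 1/(61411 + (-52 - 6)²) = 1/(61411 + (-58)²) = 1/(61411 + 3364) = 1/64775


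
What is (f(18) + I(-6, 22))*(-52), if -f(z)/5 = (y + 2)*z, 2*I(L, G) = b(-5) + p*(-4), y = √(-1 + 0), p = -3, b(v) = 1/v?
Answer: 45266/5 + 4680*I ≈ 9053.2 + 4680.0*I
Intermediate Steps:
y = I (y = √(-1) = I ≈ 1.0*I)
I(L, G) = 59/10 (I(L, G) = (1/(-5) - 3*(-4))/2 = (-⅕ + 12)/2 = (½)*(59/5) = 59/10)
f(z) = -5*z*(2 + I) (f(z) = -5*(I + 2)*z = -5*(2 + I)*z = -5*z*(2 + I))
(f(18) + I(-6, 22))*(-52) = (-5*18*(2 + I) + 59/10)*(-52) = ((-180 - 90*I) + 59/10)*(-52) = (-1741/10 - 90*I)*(-52) = 45266/5 + 4680*I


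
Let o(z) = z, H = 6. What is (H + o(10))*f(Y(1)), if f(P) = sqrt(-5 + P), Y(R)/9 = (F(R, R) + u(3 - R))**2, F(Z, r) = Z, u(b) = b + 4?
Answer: 32*sqrt(109) ≈ 334.09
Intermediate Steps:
u(b) = 4 + b
Y(R) = 441 (Y(R) = 9*(R + (4 + (3 - R)))**2 = 9*(R + (7 - R))**2 = 9*7**2 = 9*49 = 441)
(H + o(10))*f(Y(1)) = (6 + 10)*sqrt(-5 + 441) = 16*sqrt(436) = 16*(2*sqrt(109)) = 32*sqrt(109)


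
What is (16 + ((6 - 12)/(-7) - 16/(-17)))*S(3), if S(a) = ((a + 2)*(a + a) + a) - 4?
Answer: 61422/119 ≈ 516.15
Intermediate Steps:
S(a) = -4 + a + 2*a*(2 + a) (S(a) = ((2 + a)*(2*a) + a) - 4 = (2*a*(2 + a) + a) - 4 = (a + 2*a*(2 + a)) - 4 = -4 + a + 2*a*(2 + a))
(16 + ((6 - 12)/(-7) - 16/(-17)))*S(3) = (16 + ((6 - 12)/(-7) - 16/(-17)))*(-4 + 2*3**2 + 5*3) = (16 + (-6*(-1/7) - 16*(-1/17)))*(-4 + 2*9 + 15) = (16 + (6/7 + 16/17))*(-4 + 18 + 15) = (16 + 214/119)*29 = (2118/119)*29 = 61422/119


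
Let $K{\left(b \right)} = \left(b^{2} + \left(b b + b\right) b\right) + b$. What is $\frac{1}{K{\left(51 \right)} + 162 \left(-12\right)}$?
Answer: $\frac{1}{135960} \approx 7.3551 \cdot 10^{-6}$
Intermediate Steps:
$K{\left(b \right)} = b + b^{2} + b \left(b + b^{2}\right)$ ($K{\left(b \right)} = \left(b^{2} + \left(b^{2} + b\right) b\right) + b = \left(b^{2} + \left(b + b^{2}\right) b\right) + b = \left(b^{2} + b \left(b + b^{2}\right)\right) + b = b + b^{2} + b \left(b + b^{2}\right)$)
$\frac{1}{K{\left(51 \right)} + 162 \left(-12\right)} = \frac{1}{51 \left(1 + 51^{2} + 2 \cdot 51\right) + 162 \left(-12\right)} = \frac{1}{51 \left(1 + 2601 + 102\right) - 1944} = \frac{1}{51 \cdot 2704 - 1944} = \frac{1}{137904 - 1944} = \frac{1}{135960}$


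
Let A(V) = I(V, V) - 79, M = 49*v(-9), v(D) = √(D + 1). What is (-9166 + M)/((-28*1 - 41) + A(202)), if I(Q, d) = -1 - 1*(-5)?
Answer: 4583/72 - 49*I*√2/72 ≈ 63.653 - 0.96245*I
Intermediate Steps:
I(Q, d) = 4 (I(Q, d) = -1 + 5 = 4)
v(D) = √(1 + D)
M = 98*I*√2 (M = 49*√(1 - 9) = 49*√(-8) = 49*(2*I*√2) = 98*I*√2 ≈ 138.59*I)
A(V) = -75 (A(V) = 4 - 79 = -75)
(-9166 + M)/((-28*1 - 41) + A(202)) = (-9166 + 98*I*√2)/((-28*1 - 41) - 75) = (-9166 + 98*I*√2)/((-28 - 41) - 75) = (-9166 + 98*I*√2)/(-69 - 75) = (-9166 + 98*I*√2)/(-144) = (-9166 + 98*I*√2)*(-1/144) = 4583/72 - 49*I*√2/72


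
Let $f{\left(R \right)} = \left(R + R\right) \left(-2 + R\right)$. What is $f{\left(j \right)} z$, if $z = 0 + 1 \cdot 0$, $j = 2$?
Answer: $0$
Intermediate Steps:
$z = 0$ ($z = 0 + 0 = 0$)
$f{\left(R \right)} = 2 R \left(-2 + R\right)$
$f{\left(j \right)} z = 2 \cdot 2 \left(-2 + 2\right) 0 = 2 \cdot 2 \cdot 0 \cdot 0 = 0 \cdot 0 = 0$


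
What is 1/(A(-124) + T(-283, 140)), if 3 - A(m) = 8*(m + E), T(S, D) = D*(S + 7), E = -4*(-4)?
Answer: -1/37773 ≈ -2.6474e-5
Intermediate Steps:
E = 16
T(S, D) = D*(7 + S)
A(m) = -125 - 8*m (A(m) = 3 - 8*(m + 16) = 3 - 8*(16 + m) = 3 - (128 + 8*m) = 3 + (-128 - 8*m) = -125 - 8*m)
1/(A(-124) + T(-283, 140)) = 1/((-125 - 8*(-124)) + 140*(7 - 283)) = 1/((-125 + 992) + 140*(-276)) = 1/(867 - 38640) = 1/(-37773) = -1/37773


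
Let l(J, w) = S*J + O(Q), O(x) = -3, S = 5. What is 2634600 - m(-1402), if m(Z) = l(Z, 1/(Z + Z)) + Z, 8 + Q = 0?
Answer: 2643015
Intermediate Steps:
Q = -8 (Q = -8 + 0 = -8)
l(J, w) = -3 + 5*J (l(J, w) = 5*J - 3 = -3 + 5*J)
m(Z) = -3 + 6*Z (m(Z) = (-3 + 5*Z) + Z = -3 + 6*Z)
2634600 - m(-1402) = 2634600 - (-3 + 6*(-1402)) = 2634600 - (-3 - 8412) = 2634600 - 1*(-8415) = 2634600 + 8415 = 2643015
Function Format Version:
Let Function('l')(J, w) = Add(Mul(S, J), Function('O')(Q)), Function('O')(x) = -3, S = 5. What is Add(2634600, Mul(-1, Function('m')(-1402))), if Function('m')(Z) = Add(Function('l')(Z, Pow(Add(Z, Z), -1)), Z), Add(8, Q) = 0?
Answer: 2643015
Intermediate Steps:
Q = -8 (Q = Add(-8, 0) = -8)
Function('l')(J, w) = Add(-3, Mul(5, J)) (Function('l')(J, w) = Add(Mul(5, J), -3) = Add(-3, Mul(5, J)))
Function('m')(Z) = Add(-3, Mul(6, Z)) (Function('m')(Z) = Add(Add(-3, Mul(5, Z)), Z) = Add(-3, Mul(6, Z)))
Add(2634600, Mul(-1, Function('m')(-1402))) = Add(2634600, Mul(-1, Add(-3, Mul(6, -1402)))) = Add(2634600, Mul(-1, Add(-3, -8412))) = Add(2634600, Mul(-1, -8415)) = Add(2634600, 8415) = 2643015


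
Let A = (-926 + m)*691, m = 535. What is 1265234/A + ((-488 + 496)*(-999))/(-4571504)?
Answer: -42513698569/9081864134 ≈ -4.6812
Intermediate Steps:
A = -270181 (A = (-926 + 535)*691 = -391*691 = -270181)
1265234/A + ((-488 + 496)*(-999))/(-4571504) = 1265234/(-270181) + ((-488 + 496)*(-999))/(-4571504) = 1265234*(-1/270181) + (8*(-999))*(-1/4571504) = -1265234/270181 - 7992*(-1/4571504) = -1265234/270181 + 999/571438 = -42513698569/9081864134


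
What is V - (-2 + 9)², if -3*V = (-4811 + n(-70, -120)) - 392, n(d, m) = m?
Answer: 5176/3 ≈ 1725.3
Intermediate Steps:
V = 5323/3 (V = -((-4811 - 120) - 392)/3 = -(-4931 - 392)/3 = -⅓*(-5323) = 5323/3 ≈ 1774.3)
V - (-2 + 9)² = 5323/3 - (-2 + 9)² = 5323/3 - 1*7² = 5323/3 - 1*49 = 5323/3 - 49 = 5176/3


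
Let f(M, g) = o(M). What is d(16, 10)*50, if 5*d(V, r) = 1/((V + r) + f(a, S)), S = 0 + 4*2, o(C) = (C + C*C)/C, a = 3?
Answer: ⅓ ≈ 0.33333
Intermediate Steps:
o(C) = (C + C²)/C
S = 8 (S = 0 + 8 = 8)
f(M, g) = 1 + M
d(V, r) = 1/(5*(4 + V + r)) (d(V, r) = 1/(5*((V + r) + (1 + 3))) = 1/(5*((V + r) + 4)) = 1/(5*(4 + V + r)))
d(16, 10)*50 = (1/(5*(4 + 16 + 10)))*50 = ((⅕)/30)*50 = ((⅕)*(1/30))*50 = (1/150)*50 = ⅓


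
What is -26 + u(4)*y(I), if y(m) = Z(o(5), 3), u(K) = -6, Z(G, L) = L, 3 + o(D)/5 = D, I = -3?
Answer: -44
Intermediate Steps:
o(D) = -15 + 5*D
y(m) = 3
-26 + u(4)*y(I) = -26 - 6*3 = -26 - 18 = -44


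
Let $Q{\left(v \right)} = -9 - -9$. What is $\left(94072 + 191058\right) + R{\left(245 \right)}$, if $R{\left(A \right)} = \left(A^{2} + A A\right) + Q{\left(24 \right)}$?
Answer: $405180$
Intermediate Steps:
$Q{\left(v \right)} = 0$ ($Q{\left(v \right)} = -9 + 9 = 0$)
$R{\left(A \right)} = 2 A^{2}$ ($R{\left(A \right)} = \left(A^{2} + A A\right) + 0 = \left(A^{2} + A^{2}\right) + 0 = 2 A^{2} + 0 = 2 A^{2}$)
$\left(94072 + 191058\right) + R{\left(245 \right)} = \left(94072 + 191058\right) + 2 \cdot 245^{2} = 285130 + 2 \cdot 60025 = 285130 + 120050 = 405180$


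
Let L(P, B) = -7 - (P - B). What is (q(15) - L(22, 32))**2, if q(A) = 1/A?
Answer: 1936/225 ≈ 8.6044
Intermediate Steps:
L(P, B) = -7 + B - P (L(P, B) = -7 + (B - P) = -7 + B - P)
(q(15) - L(22, 32))**2 = (1/15 - (-7 + 32 - 1*22))**2 = (1/15 - (-7 + 32 - 22))**2 = (1/15 - 1*3)**2 = (1/15 - 3)**2 = (-44/15)**2 = 1936/225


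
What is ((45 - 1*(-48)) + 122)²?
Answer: 46225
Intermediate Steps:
((45 - 1*(-48)) + 122)² = ((45 + 48) + 122)² = (93 + 122)² = 215² = 46225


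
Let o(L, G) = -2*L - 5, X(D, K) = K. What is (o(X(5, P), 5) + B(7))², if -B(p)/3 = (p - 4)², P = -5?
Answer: 484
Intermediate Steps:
B(p) = -3*(-4 + p)² (B(p) = -3*(p - 4)² = -3*(-4 + p)²)
o(L, G) = -5 - 2*L
(o(X(5, P), 5) + B(7))² = ((-5 - 2*(-5)) - 3*(-4 + 7)²)² = ((-5 + 10) - 3*3²)² = (5 - 3*9)² = (5 - 27)² = (-22)² = 484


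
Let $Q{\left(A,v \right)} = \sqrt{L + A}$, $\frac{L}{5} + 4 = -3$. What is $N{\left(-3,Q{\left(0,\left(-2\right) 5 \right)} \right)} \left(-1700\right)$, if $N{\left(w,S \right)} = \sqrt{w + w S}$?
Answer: $- 1700 \sqrt{-3 - 3 i \sqrt{35}} \approx -4655.6 + 5508.6 i$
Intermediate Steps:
$L = -35$ ($L = -20 + 5 \left(-3\right) = -20 - 15 = -35$)
$Q{\left(A,v \right)} = \sqrt{-35 + A}$
$N{\left(w,S \right)} = \sqrt{w + S w}$
$N{\left(-3,Q{\left(0,\left(-2\right) 5 \right)} \right)} \left(-1700\right) = \sqrt{- 3 \left(1 + \sqrt{-35 + 0}\right)} \left(-1700\right) = \sqrt{- 3 \left(1 + \sqrt{-35}\right)} \left(-1700\right) = \sqrt{- 3 \left(1 + i \sqrt{35}\right)} \left(-1700\right) = \sqrt{-3 - 3 i \sqrt{35}} \left(-1700\right) = - 1700 \sqrt{-3 - 3 i \sqrt{35}}$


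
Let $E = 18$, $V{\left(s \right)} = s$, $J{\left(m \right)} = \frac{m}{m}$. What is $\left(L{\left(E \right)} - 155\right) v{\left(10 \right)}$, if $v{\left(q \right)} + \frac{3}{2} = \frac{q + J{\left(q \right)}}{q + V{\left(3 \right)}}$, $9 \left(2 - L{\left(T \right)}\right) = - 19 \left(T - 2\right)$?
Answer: $\frac{18241}{234} \approx 77.953$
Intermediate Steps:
$J{\left(m \right)} = 1$
$L{\left(T \right)} = - \frac{20}{9} + \frac{19 T}{9}$ ($L{\left(T \right)} = 2 - \frac{\left(-19\right) \left(T - 2\right)}{9} = 2 - \frac{\left(-19\right) \left(-2 + T\right)}{9} = 2 - \frac{38 - 19 T}{9} = 2 + \left(- \frac{38}{9} + \frac{19 T}{9}\right) = - \frac{20}{9} + \frac{19 T}{9}$)
$v{\left(q \right)} = - \frac{3}{2} + \frac{1 + q}{3 + q}$ ($v{\left(q \right)} = - \frac{3}{2} + \frac{q + 1}{q + 3} = - \frac{3}{2} + \frac{1 + q}{3 + q}$)
$\left(L{\left(E \right)} - 155\right) v{\left(10 \right)} = \left(\left(- \frac{20}{9} + \frac{19}{9} \cdot 18\right) - 155\right) \frac{-7 - 10}{2 \left(3 + 10\right)} = \left(\left(- \frac{20}{9} + 38\right) - 155\right) \frac{-7 - 10}{2 \cdot 13} = \left(\frac{322}{9} - 155\right) \frac{1}{2} \cdot \frac{1}{13} \left(-17\right) = \left(- \frac{1073}{9}\right) \left(- \frac{17}{26}\right) = \frac{18241}{234}$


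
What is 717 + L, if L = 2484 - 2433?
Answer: 768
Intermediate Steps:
L = 51
717 + L = 717 + 51 = 768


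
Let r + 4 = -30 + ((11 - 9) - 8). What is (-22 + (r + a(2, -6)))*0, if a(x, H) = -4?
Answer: 0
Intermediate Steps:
r = -40 (r = -4 + (-30 + ((11 - 9) - 8)) = -4 + (-30 + (2 - 8)) = -4 + (-30 - 6) = -4 - 36 = -40)
(-22 + (r + a(2, -6)))*0 = (-22 + (-40 - 4))*0 = (-22 - 44)*0 = -66*0 = 0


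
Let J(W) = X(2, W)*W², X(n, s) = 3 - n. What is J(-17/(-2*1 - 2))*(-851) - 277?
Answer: -250371/16 ≈ -15648.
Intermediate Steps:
J(W) = W² (J(W) = (3 - 1*2)*W² = (3 - 2)*W² = 1*W² = W²)
J(-17/(-2*1 - 2))*(-851) - 277 = (-17/(-2*1 - 2))²*(-851) - 277 = (-17/(-2 - 2))²*(-851) - 277 = (-17/(-4))²*(-851) - 277 = (-17*(-¼))²*(-851) - 277 = (17/4)²*(-851) - 277 = (289/16)*(-851) - 277 = -245939/16 - 277 = -250371/16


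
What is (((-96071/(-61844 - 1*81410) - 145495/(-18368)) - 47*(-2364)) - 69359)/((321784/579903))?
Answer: 111006276464502717/1475099044352 ≈ 75254.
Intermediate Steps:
(((-96071/(-61844 - 1*81410) - 145495/(-18368)) - 47*(-2364)) - 69359)/((321784/579903)) = (((-96071/(-61844 - 81410) - 145495*(-1/18368)) + 111108) - 69359)/((321784*(1/579903))) = (((-96071/(-143254) + 20785/2624) + 111108) - 69359)/(321784/579903) = (((-96071*(-1/143254) + 20785/2624) + 111108) - 69359)*(579903/321784) = (((96071/143254 + 20785/2624) + 111108) - 69359)*(579903/321784) = ((39385667/4584128 + 111108) - 69359)*(579903/321784) = (509372679491/4584128 - 69359)*(579903/321784) = (191422145539/4584128)*(579903/321784) = 111006276464502717/1475099044352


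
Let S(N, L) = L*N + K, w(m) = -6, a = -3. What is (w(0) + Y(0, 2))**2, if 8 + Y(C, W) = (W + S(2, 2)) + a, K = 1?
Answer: 100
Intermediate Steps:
S(N, L) = 1 + L*N (S(N, L) = L*N + 1 = 1 + L*N)
Y(C, W) = -6 + W (Y(C, W) = -8 + ((W + (1 + 2*2)) - 3) = -8 + ((W + (1 + 4)) - 3) = -8 + ((W + 5) - 3) = -8 + ((5 + W) - 3) = -8 + (2 + W) = -6 + W)
(w(0) + Y(0, 2))**2 = (-6 + (-6 + 2))**2 = (-6 - 4)**2 = (-10)**2 = 100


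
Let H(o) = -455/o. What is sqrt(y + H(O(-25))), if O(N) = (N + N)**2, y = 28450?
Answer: sqrt(71124545)/50 ≈ 168.67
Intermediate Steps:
O(N) = 4*N**2 (O(N) = (2*N)**2 = 4*N**2)
sqrt(y + H(O(-25))) = sqrt(28450 - 455/(4*(-25)**2)) = sqrt(28450 - 455/(4*625)) = sqrt(28450 - 455/2500) = sqrt(28450 - 455*1/2500) = sqrt(28450 - 91/500) = sqrt(14224909/500) = sqrt(71124545)/50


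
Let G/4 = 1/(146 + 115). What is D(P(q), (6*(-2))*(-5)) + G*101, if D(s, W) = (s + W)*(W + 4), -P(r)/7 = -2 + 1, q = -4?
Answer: 1119572/261 ≈ 4289.5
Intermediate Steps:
G = 4/261 (G = 4/(146 + 115) = 4/261 ≈ 0.015326)
P(r) = 7 (P(r) = -7*(-2 + 1) = -7*(-1) = 7)
D(s, W) = (4 + W)*(W + s) (D(s, W) = (W + s)*(4 + W) = (4 + W)*(W + s))
D(P(q), (6*(-2))*(-5)) + G*101 = (((6*(-2))*(-5))² + 4*((6*(-2))*(-5)) + 4*7 + ((6*(-2))*(-5))*7) + (4/261)*101 = ((-12*(-5))² + 4*(-12*(-5)) + 28 - 12*(-5)*7) + 404/261 = (60² + 4*60 + 28 + 60*7) + 404/261 = (3600 + 240 + 28 + 420) + 404/261 = 4288 + 404/261 = 1119572/261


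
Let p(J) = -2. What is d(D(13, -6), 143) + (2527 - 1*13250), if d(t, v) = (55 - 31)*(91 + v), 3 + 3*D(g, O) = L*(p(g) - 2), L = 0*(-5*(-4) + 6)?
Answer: -5107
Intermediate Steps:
L = 0 (L = 0*(20 + 6) = 0*26 = 0)
D(g, O) = -1 (D(g, O) = -1 + (0*(-2 - 2))/3 = -1 + (0*(-4))/3 = -1 + (⅓)*0 = -1 + 0 = -1)
d(t, v) = 2184 + 24*v (d(t, v) = 24*(91 + v) = 2184 + 24*v)
d(D(13, -6), 143) + (2527 - 1*13250) = (2184 + 24*143) + (2527 - 1*13250) = (2184 + 3432) + (2527 - 13250) = 5616 - 10723 = -5107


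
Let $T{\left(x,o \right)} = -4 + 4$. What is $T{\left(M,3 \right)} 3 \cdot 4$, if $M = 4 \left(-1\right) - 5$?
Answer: $0$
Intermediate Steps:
$M = -9$ ($M = -4 - 5 = -9$)
$T{\left(x,o \right)} = 0$
$T{\left(M,3 \right)} 3 \cdot 4 = 0 \cdot 3 \cdot 4 = 0 \cdot 4 = 0$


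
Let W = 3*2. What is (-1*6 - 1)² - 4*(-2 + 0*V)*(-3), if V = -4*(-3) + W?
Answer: 25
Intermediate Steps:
W = 6
V = 18 (V = -4*(-3) + 6 = 12 + 6 = 18)
(-1*6 - 1)² - 4*(-2 + 0*V)*(-3) = (-1*6 - 1)² - 4*(-2 + 0*18)*(-3) = (-6 - 1)² - 4*(-2 + 0)*(-3) = (-7)² - 4*(-2)*(-3) = 49 - (-8)*(-3) = 49 - 1*24 = 49 - 24 = 25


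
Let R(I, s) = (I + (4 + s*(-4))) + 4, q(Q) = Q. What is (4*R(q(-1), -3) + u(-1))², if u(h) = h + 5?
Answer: 6400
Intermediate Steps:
R(I, s) = 8 + I - 4*s (R(I, s) = (I + (4 - 4*s)) + 4 = (4 + I - 4*s) + 4 = 8 + I - 4*s)
u(h) = 5 + h
(4*R(q(-1), -3) + u(-1))² = (4*(8 - 1 - 4*(-3)) + (5 - 1))² = (4*(8 - 1 + 12) + 4)² = (4*19 + 4)² = (76 + 4)² = 80² = 6400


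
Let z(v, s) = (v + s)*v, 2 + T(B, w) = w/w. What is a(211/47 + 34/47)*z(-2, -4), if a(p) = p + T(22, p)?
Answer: 2376/47 ≈ 50.553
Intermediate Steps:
T(B, w) = -1 (T(B, w) = -2 + w/w = -2 + 1 = -1)
a(p) = -1 + p (a(p) = p - 1 = -1 + p)
z(v, s) = v*(s + v) (z(v, s) = (s + v)*v = v*(s + v))
a(211/47 + 34/47)*z(-2, -4) = (-1 + (211/47 + 34/47))*(-2*(-4 - 2)) = (-1 + (211*(1/47) + 34*(1/47)))*(-2*(-6)) = (-1 + (211/47 + 34/47))*12 = (-1 + 245/47)*12 = (198/47)*12 = 2376/47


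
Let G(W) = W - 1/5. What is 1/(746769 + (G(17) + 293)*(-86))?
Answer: 5/3600631 ≈ 1.3886e-6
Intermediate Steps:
G(W) = -1/5 + W (G(W) = W - 1*1/5 = W - 1/5 = -1/5 + W)
1/(746769 + (G(17) + 293)*(-86)) = 1/(746769 + ((-1/5 + 17) + 293)*(-86)) = 1/(746769 + (84/5 + 293)*(-86)) = 1/(746769 + (1549/5)*(-86)) = 1/(746769 - 133214/5) = 1/(3600631/5) = 5/3600631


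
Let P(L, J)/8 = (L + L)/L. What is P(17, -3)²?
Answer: 256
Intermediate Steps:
P(L, J) = 16 (P(L, J) = 8*((L + L)/L) = 8*((2*L)/L) = 8*2 = 16)
P(17, -3)² = 16² = 256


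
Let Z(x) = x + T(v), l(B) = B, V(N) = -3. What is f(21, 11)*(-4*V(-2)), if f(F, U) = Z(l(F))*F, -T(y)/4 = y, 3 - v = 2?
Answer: 4284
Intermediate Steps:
v = 1 (v = 3 - 1*2 = 3 - 2 = 1)
T(y) = -4*y
Z(x) = -4 + x (Z(x) = x - 4*1 = x - 4 = -4 + x)
f(F, U) = F*(-4 + F) (f(F, U) = (-4 + F)*F = F*(-4 + F))
f(21, 11)*(-4*V(-2)) = (21*(-4 + 21))*(-4*(-3)) = (21*17)*12 = 357*12 = 4284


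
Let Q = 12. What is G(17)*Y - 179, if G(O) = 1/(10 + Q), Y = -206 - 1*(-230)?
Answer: -1957/11 ≈ -177.91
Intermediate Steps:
Y = 24 (Y = -206 + 230 = 24)
G(O) = 1/22 (G(O) = 1/(10 + 12) = 1/22)
G(17)*Y - 179 = (1/22)*24 - 179 = 12/11 - 179 = -1957/11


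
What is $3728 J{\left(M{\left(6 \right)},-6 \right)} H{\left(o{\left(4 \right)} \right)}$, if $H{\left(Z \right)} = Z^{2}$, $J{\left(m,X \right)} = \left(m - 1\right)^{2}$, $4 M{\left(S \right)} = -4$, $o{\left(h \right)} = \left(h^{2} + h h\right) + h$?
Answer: $19325952$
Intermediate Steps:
$o{\left(h \right)} = h + 2 h^{2}$ ($o{\left(h \right)} = \left(h^{2} + h^{2}\right) + h = 2 h^{2} + h = h + 2 h^{2}$)
$M{\left(S \right)} = -1$ ($M{\left(S \right)} = \frac{1}{4} \left(-4\right) = -1$)
$J{\left(m,X \right)} = \left(-1 + m\right)^{2}$
$3728 J{\left(M{\left(6 \right)},-6 \right)} H{\left(o{\left(4 \right)} \right)} = 3728 \left(-1 - 1\right)^{2} \left(4 \left(1 + 2 \cdot 4\right)\right)^{2} = 3728 \left(-2\right)^{2} \left(4 \left(1 + 8\right)\right)^{2} = 3728 \cdot 4 \left(4 \cdot 9\right)^{2} = 14912 \cdot 36^{2} = 14912 \cdot 1296 = 19325952$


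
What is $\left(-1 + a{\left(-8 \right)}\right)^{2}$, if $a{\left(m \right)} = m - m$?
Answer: $1$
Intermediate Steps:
$a{\left(m \right)} = 0$
$\left(-1 + a{\left(-8 \right)}\right)^{2} = \left(-1 + 0\right)^{2} = \left(-1\right)^{2} = 1$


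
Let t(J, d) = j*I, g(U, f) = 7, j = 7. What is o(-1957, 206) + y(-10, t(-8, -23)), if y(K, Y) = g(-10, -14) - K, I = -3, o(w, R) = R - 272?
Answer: -49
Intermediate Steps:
o(w, R) = -272 + R
t(J, d) = -21 (t(J, d) = 7*(-3) = -21)
y(K, Y) = 7 - K
o(-1957, 206) + y(-10, t(-8, -23)) = (-272 + 206) + (7 - 1*(-10)) = -66 + (7 + 10) = -66 + 17 = -49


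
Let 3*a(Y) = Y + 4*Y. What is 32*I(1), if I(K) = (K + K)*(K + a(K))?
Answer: 512/3 ≈ 170.67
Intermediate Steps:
a(Y) = 5*Y/3 (a(Y) = (Y + 4*Y)/3 = (5*Y)/3 = 5*Y/3)
I(K) = 16*K²/3 (I(K) = (K + K)*(K + 5*K/3) = (2*K)*(8*K/3) = 16*K²/3)
32*I(1) = 32*((16/3)*1²) = 32*((16/3)*1) = 32*(16/3) = 512/3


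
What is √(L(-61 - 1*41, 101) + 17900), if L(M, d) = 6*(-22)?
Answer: 2*√4442 ≈ 133.30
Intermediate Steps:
L(M, d) = -132
√(L(-61 - 1*41, 101) + 17900) = √(-132 + 17900) = √17768 = 2*√4442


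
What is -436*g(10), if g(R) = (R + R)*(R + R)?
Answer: -174400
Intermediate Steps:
g(R) = 4*R² (g(R) = (2*R)*(2*R) = 4*R²)
-436*g(10) = -1744*10² = -1744*100 = -436*400 = -174400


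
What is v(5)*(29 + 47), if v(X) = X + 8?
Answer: 988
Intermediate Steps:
v(X) = 8 + X
v(5)*(29 + 47) = (8 + 5)*(29 + 47) = 13*76 = 988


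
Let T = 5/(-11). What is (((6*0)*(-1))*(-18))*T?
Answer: 0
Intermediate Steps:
T = -5/11 (T = 5*(-1/11) = -5/11 ≈ -0.45455)
(((6*0)*(-1))*(-18))*T = (((6*0)*(-1))*(-18))*(-5/11) = ((0*(-1))*(-18))*(-5/11) = (0*(-18))*(-5/11) = 0*(-5/11) = 0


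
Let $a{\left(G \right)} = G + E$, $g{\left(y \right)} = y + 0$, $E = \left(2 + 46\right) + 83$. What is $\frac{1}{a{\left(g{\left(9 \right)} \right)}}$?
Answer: $\frac{1}{140} \approx 0.0071429$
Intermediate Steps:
$E = 131$ ($E = 48 + 83 = 131$)
$g{\left(y \right)} = y$
$a{\left(G \right)} = 131 + G$ ($a{\left(G \right)} = G + 131 = 131 + G$)
$\frac{1}{a{\left(g{\left(9 \right)} \right)}} = \frac{1}{131 + 9} = \frac{1}{140}$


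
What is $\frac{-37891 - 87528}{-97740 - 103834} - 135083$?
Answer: $- \frac{27229095223}{201574} \approx -1.3508 \cdot 10^{5}$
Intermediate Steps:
$\frac{-37891 - 87528}{-97740 - 103834} - 135083 = - \frac{125419}{-201574} - 135083 = \left(-125419\right) \left(- \frac{1}{201574}\right) - 135083 = \frac{125419}{201574} - 135083 = - \frac{27229095223}{201574}$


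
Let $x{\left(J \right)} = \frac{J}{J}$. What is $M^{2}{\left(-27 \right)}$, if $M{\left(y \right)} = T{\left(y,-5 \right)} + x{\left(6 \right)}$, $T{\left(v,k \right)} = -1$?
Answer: $0$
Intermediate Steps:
$x{\left(J \right)} = 1$
$M{\left(y \right)} = 0$ ($M{\left(y \right)} = -1 + 1 = 0$)
$M^{2}{\left(-27 \right)} = 0^{2} = 0$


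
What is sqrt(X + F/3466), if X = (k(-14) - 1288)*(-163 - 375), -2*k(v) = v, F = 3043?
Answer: sqrt(8279213372806)/3466 ≈ 830.17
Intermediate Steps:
k(v) = -v/2
X = 689178 (X = (-1/2*(-14) - 1288)*(-163 - 375) = (7 - 1288)*(-538) = -1281*(-538) = 689178)
sqrt(X + F/3466) = sqrt(689178 + 3043/3466) = sqrt(2388693991/3466) = sqrt(8279213372806)/3466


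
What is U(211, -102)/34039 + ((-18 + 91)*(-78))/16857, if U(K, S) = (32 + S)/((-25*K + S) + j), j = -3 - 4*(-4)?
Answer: -57757718113/170991036054 ≈ -0.33778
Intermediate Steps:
j = 13 (j = -3 + 16 = 13)
U(K, S) = (32 + S)/(13 + S - 25*K) (U(K, S) = (32 + S)/((-25*K + S) + 13) = (32 + S)/((S - 25*K) + 13) = (32 + S)/(13 + S - 25*K))
U(211, -102)/34039 + ((-18 + 91)*(-78))/16857 = ((32 - 102)/(13 - 102 - 25*211))/34039 + ((-18 + 91)*(-78))/16857 = (-70/(13 - 102 - 5275))*(1/34039) + (73*(-78))*(1/16857) = (-70/(-5364))*(1/34039) - 5694*1/16857 = -1/5364*(-70)*(1/34039) - 1898/5619 = (35/2682)*(1/34039) - 1898/5619 = 35/91292598 - 1898/5619 = -57757718113/170991036054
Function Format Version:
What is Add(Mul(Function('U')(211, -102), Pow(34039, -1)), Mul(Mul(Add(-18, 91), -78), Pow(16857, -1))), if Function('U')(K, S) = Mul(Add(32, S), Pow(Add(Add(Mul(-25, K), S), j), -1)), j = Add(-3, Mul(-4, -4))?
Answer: Rational(-57757718113, 170991036054) ≈ -0.33778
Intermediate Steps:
j = 13 (j = Add(-3, 16) = 13)
Function('U')(K, S) = Mul(Pow(Add(13, S, Mul(-25, K)), -1), Add(32, S)) (Function('U')(K, S) = Mul(Add(32, S), Pow(Add(Add(Mul(-25, K), S), 13), -1)) = Mul(Add(32, S), Pow(Add(Add(S, Mul(-25, K)), 13), -1)) = Mul(Add(32, S), Pow(Add(13, S, Mul(-25, K)), -1)) = Mul(Pow(Add(13, S, Mul(-25, K)), -1), Add(32, S)))
Add(Mul(Function('U')(211, -102), Pow(34039, -1)), Mul(Mul(Add(-18, 91), -78), Pow(16857, -1))) = Add(Mul(Mul(Pow(Add(13, -102, Mul(-25, 211)), -1), Add(32, -102)), Pow(34039, -1)), Mul(Mul(Add(-18, 91), -78), Pow(16857, -1))) = Add(Mul(Mul(Pow(Add(13, -102, -5275), -1), -70), Rational(1, 34039)), Mul(Mul(73, -78), Rational(1, 16857))) = Add(Mul(Mul(Pow(-5364, -1), -70), Rational(1, 34039)), Mul(-5694, Rational(1, 16857))) = Add(Mul(Mul(Rational(-1, 5364), -70), Rational(1, 34039)), Rational(-1898, 5619)) = Add(Mul(Rational(35, 2682), Rational(1, 34039)), Rational(-1898, 5619)) = Add(Rational(35, 91292598), Rational(-1898, 5619)) = Rational(-57757718113, 170991036054)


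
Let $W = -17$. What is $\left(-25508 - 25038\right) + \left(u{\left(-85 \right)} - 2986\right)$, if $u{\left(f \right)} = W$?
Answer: $-53549$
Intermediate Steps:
$u{\left(f \right)} = -17$
$\left(-25508 - 25038\right) + \left(u{\left(-85 \right)} - 2986\right) = \left(-25508 - 25038\right) - 3003 = -50546 - 3003 = -53549$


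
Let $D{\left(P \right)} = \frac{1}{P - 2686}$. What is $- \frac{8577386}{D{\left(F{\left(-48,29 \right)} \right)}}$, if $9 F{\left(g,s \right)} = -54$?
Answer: $23090323112$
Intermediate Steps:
$F{\left(g,s \right)} = -6$ ($F{\left(g,s \right)} = \frac{1}{9} \left(-54\right) = -6$)
$D{\left(P \right)} = \frac{1}{-2686 + P}$
$- \frac{8577386}{D{\left(F{\left(-48,29 \right)} \right)}} = - \frac{8577386}{\frac{1}{-2686 - 6}} = - \frac{8577386}{\frac{1}{-2692}} = - \frac{8577386}{- \frac{1}{2692}} = \left(-8577386\right) \left(-2692\right) = 23090323112$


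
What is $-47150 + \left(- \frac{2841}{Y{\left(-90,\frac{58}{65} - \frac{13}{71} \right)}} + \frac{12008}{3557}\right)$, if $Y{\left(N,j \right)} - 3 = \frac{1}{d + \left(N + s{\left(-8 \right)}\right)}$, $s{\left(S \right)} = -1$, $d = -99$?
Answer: $- \frac{97341641428}{2023933} \approx -48095.0$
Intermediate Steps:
$Y{\left(N,j \right)} = 3 + \frac{1}{-100 + N}$ ($Y{\left(N,j \right)} = 3 + \frac{1}{-99 + \left(N - 1\right)} = 3 + \frac{1}{-99 + \left(-1 + N\right)} = 3 + \frac{1}{-100 + N}$)
$-47150 + \left(- \frac{2841}{Y{\left(-90,\frac{58}{65} - \frac{13}{71} \right)}} + \frac{12008}{3557}\right) = -47150 + \left(- \frac{2841}{\frac{1}{-100 - 90} \left(-299 + 3 \left(-90\right)\right)} + \frac{12008}{3557}\right) = -47150 + \left(- \frac{2841}{\frac{1}{-190} \left(-299 - 270\right)} + 12008 \cdot \frac{1}{3557}\right) = -47150 + \left(- \frac{2841}{\left(- \frac{1}{190}\right) \left(-569\right)} + \frac{12008}{3557}\right) = -47150 + \left(- \frac{2841}{\frac{569}{190}} + \frac{12008}{3557}\right) = -47150 + \left(\left(-2841\right) \frac{190}{569} + \frac{12008}{3557}\right) = -47150 + \left(- \frac{539790}{569} + \frac{12008}{3557}\right) = -47150 - \frac{1913200478}{2023933} = - \frac{97341641428}{2023933}$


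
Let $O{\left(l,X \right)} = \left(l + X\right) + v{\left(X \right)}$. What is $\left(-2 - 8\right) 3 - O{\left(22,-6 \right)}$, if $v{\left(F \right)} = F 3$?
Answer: $-28$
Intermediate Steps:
$v{\left(F \right)} = 3 F$
$O{\left(l,X \right)} = l + 4 X$ ($O{\left(l,X \right)} = \left(l + X\right) + 3 X = \left(X + l\right) + 3 X = l + 4 X$)
$\left(-2 - 8\right) 3 - O{\left(22,-6 \right)} = \left(-2 - 8\right) 3 - \left(22 + 4 \left(-6\right)\right) = \left(-10\right) 3 - \left(22 - 24\right) = -30 - -2 = -30 + 2 = -28$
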